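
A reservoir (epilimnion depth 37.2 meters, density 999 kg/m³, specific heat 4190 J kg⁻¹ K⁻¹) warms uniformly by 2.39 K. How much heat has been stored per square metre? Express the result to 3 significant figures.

Areal heat capacity C = ρ c_p D = 999 × 4190 × 37.2 = 1.56×10^8 J/(m^2 K).
ΔQ = C ΔT = 1.56×10^8 × 2.39 = 3.72×10^8 J/m².

3.72×10^8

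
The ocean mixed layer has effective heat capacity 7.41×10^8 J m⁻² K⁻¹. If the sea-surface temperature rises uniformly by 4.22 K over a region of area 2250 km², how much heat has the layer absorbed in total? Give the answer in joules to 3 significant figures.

7.04×10^18 J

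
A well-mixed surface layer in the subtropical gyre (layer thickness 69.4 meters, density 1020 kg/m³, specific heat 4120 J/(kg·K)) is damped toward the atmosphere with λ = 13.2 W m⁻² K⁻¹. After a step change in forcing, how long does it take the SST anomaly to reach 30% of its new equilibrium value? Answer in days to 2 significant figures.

Areal heat capacity C = ρ c_p D = 1020 × 4120 × 69.4 = 2.92×10^8 J m⁻² K⁻¹.
τ = C / λ = 2.92×10^8 / 13.2 = 2.21×10^7 s.
Fraction reached: 1 − e^(−t/τ) = 0.30 ⇒ t = −τ ln(1 − 0.30) = τ × 0.357.
t = 7.88×10^6 s = 91.2 days.

91 days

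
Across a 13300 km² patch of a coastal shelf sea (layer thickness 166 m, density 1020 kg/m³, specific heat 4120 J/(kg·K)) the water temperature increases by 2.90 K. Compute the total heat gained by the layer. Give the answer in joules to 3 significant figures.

Areal heat capacity C = ρ c_p D = 1020 × 4120 × 166 = 6.98×10^8 J m⁻² K⁻¹.
Heat per unit area: q = C ΔT = 6.98×10^8 × 2.90 = 2.02×10^9 J/m².
Total heat: Q = q × A = 2.02×10^9 × (13300 × 10⁶ m²) = 2.69×10^19 J.

2.69×10^19 J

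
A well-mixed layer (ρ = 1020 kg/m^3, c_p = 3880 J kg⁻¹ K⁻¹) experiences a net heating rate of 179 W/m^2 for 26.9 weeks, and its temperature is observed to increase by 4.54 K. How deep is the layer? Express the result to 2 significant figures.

Heat input Q = F Δt = 179 × 1.63×10^7 s = 2.91×10^9 J/m².
Required areal heat capacity C = Q / ΔT = 6.41×10^8 J/(m²·K).
Depth D = C / (ρ c_p) = 6.41×10^8 / (1020 × 3880) = 162 m.

160 m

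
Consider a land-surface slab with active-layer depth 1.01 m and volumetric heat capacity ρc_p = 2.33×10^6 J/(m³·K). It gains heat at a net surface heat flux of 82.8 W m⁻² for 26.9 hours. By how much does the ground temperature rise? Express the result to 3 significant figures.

3.41 K

Areal heat capacity C = ρc_p × D = 2.33×10^6 × 1.01 = 2.35×10^6 J m⁻² K⁻¹.
Net heat input Q = F Δt = 82.8 × (26.9 hours × 3600 s/hour) = 8.02×10^6 J/m².
ΔT = Q / C = 8.02×10^6 / 2.35×10^6 = 3.41 K.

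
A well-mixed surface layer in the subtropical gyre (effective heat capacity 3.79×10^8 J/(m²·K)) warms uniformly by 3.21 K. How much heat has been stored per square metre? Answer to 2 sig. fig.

Areal heat capacity C = 3.79×10^8 J/(m²·K) (given).
ΔQ = C ΔT = 3.79×10^8 × 3.21 = 1.22×10^9 J/m².

1.2×10^9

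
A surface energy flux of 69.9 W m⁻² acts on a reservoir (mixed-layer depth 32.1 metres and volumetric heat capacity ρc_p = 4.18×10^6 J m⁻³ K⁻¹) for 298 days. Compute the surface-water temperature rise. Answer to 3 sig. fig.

Areal heat capacity C = ρc_p × D = 4.18×10^6 × 32.1 = 1.34×10^8 J/(m^2 K).
Net heat input Q = F Δt = 69.9 × (298 days × 86400 s/day) = 1.80×10^9 J/m².
ΔT = Q / C = 1.80×10^9 / 1.34×10^8 = 13.4 K.

13.4 K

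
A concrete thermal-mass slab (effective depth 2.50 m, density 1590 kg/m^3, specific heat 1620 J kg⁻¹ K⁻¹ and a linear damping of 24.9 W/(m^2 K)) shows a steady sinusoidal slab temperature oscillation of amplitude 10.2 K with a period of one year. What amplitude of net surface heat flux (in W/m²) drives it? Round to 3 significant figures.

254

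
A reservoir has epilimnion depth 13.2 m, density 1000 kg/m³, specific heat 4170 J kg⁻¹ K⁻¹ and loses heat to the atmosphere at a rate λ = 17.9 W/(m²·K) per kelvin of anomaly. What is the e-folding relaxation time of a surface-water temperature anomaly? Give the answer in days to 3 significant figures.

35.6 days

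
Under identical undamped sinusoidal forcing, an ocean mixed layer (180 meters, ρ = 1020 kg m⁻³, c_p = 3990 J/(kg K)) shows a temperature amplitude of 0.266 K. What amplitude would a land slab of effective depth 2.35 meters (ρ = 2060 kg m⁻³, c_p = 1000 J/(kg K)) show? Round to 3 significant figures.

C_ocean = 7.33×10^8 J/(m²·K); C_land = 4.84×10^6 J/(m²·K).
A ∝ 1/C ⇒ A_land = A_ocean × C_ocean/C_land = 0.266 × 151 = 40.3 K.

40.3 K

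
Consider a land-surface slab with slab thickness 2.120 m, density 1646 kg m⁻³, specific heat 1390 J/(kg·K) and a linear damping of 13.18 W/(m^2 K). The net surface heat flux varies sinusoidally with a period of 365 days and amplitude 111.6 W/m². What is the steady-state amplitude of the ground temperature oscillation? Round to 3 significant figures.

Areal heat capacity C = ρ c_p D = 1646 × 1390 × 2.120 = 4.85×10^6 J/(m^2 K).
Angular frequency ω = 2π / T = 2π / 3.15×10^7 s = 1.99×10^-7 s⁻¹.
√((Cω)² + λ²) = √((0.966)² + 13.18²) = 13.2 W/(m²·K).
Amplitude A = F₀ / √((Cω)²+λ²) = 111.6 / 13.2 = 8.44 K.

8.44 K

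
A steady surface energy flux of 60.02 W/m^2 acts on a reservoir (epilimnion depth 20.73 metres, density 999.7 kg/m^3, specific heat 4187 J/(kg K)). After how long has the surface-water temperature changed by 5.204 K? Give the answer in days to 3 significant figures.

87.1 days

Areal heat capacity C = ρ c_p D = 999.7 × 4187 × 20.73 = 8.68×10^7 J m⁻² K⁻¹.
Time required: Δt = C ΔT / F = 8.68×10^7 × 5.204 / 60.02 = 7.52×10^6 s.
In days: 7.52×10^6 s / (86400 s/day) = 87.1 days.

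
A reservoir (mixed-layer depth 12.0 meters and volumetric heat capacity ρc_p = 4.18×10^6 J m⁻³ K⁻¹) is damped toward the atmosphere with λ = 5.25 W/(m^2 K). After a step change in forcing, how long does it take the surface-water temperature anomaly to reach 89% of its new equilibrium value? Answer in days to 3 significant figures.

244 days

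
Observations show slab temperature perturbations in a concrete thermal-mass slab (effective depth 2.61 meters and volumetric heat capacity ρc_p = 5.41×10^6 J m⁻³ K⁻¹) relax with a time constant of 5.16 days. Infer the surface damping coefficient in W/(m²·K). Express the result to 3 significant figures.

31.7

Areal heat capacity C = ρc_p × D = 5.41×10^6 × 2.61 = 1.41×10^7 J/(m^2 K).
τ = 5.16 days = 4.46×10^5 s.
λ = C / τ = 1.41×10^7 / 4.46×10^5 = 31.7 W/(m²·K).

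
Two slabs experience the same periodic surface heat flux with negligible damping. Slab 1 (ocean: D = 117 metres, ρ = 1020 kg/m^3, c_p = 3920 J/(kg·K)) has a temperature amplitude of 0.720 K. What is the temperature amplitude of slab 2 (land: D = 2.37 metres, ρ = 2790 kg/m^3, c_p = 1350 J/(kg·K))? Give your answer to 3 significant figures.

C_ocean = 4.68×10^8 J/(m²·K); C_land = 8.93×10^6 J/(m²·K).
A ∝ 1/C ⇒ A_land = A_ocean × C_ocean/C_land = 0.720 × 52.4 = 37.7 K.

37.7 K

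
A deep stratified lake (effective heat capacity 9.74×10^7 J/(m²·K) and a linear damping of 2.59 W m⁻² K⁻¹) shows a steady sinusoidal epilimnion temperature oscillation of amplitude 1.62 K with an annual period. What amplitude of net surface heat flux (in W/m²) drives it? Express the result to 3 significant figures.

Areal heat capacity C = 9.74×10^7 J/(m²·K) (given).
ω = 2π / 3.15×10^7 s = 1.99×10^-7 s⁻¹.
√((Cω)² + λ²) = √((19.4)² + 2.59²) = 19.6 W/(m²·K).
F₀ = A × √((Cω)²+λ²) = 1.62 × 19.6 = 31.7 W/m².

31.7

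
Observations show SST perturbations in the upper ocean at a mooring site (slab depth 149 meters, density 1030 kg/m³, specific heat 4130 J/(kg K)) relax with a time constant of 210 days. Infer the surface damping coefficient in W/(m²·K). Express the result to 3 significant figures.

34.9

Areal heat capacity C = ρ c_p D = 1030 × 4130 × 149 = 6.34×10^8 J/(m^2 K).
τ = 210 days = 1.81×10^7 s.
λ = C / τ = 6.34×10^8 / 1.81×10^7 = 34.9 W/(m²·K).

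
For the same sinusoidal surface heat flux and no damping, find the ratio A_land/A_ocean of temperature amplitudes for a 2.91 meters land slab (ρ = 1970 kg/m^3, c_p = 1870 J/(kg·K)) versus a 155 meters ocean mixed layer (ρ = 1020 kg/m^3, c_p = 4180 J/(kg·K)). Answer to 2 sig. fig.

62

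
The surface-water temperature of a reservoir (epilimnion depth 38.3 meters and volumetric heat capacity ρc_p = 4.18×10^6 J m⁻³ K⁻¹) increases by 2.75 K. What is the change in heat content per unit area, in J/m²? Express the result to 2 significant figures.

4.4×10^8

Areal heat capacity C = ρc_p × D = 4.18×10^6 × 38.3 = 1.60×10^8 J m⁻² K⁻¹.
ΔQ = C ΔT = 1.60×10^8 × 2.75 = 4.40×10^8 J/m².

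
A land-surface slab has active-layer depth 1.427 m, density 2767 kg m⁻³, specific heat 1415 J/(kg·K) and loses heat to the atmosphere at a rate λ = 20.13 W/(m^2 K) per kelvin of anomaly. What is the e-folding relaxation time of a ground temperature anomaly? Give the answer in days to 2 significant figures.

Areal heat capacity C = ρ c_p D = 2767 × 1415 × 1.427 = 5.59×10^6 J m⁻² K⁻¹.
Relaxation time τ = C / λ = 5.59×10^6 / 20.13 = 2.78×10^5 s.
In days: 2.78×10^5 s / (86400 s/day) = 3.21 days.

3.2 days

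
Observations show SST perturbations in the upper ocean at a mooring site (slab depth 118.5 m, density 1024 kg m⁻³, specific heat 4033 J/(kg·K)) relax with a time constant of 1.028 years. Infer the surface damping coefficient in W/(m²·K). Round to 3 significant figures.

Areal heat capacity C = ρ c_p D = 1024 × 4033 × 118.5 = 4.89×10^8 J/(m^2 K).
τ = 1.028 years = 3.24×10^7 s.
λ = C / τ = 4.89×10^8 / 3.24×10^7 = 15.1 W/(m²·K).

15.1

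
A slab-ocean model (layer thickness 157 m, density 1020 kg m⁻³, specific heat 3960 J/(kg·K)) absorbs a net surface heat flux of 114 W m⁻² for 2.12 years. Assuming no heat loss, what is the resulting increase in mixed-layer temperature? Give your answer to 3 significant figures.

12.0 K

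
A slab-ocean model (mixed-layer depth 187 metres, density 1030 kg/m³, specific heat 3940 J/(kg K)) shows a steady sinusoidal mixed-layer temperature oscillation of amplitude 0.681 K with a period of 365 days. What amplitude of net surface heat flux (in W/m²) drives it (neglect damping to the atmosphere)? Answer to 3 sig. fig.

103

Areal heat capacity C = ρ c_p D = 1030 × 3940 × 187 = 7.59×10^8 J/(m²·K).
ω = 2π / 3.15×10^7 s = 1.99×10^-7 s⁻¹.
Cω = 7.59×10^8 × 1.99×10^-7 = 151 W/(m²·K).
F₀ = A × Cω = 0.681 × 151 = 103 W/m².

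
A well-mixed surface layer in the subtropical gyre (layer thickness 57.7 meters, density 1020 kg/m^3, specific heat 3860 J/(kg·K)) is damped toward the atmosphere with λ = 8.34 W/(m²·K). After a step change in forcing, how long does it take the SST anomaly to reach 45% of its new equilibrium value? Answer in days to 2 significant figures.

190 days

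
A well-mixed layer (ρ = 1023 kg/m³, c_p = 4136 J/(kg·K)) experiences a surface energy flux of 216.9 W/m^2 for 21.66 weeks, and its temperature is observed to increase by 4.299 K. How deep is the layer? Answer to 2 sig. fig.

Heat input Q = F Δt = 216.9 × 1.31×10^7 s = 2.84×10^9 J/m².
Required areal heat capacity C = Q / ΔT = 6.61×10^8 J/(m²·K).
Depth D = C / (ρ c_p) = 6.61×10^8 / (1023 × 4136) = 156 m.

160 m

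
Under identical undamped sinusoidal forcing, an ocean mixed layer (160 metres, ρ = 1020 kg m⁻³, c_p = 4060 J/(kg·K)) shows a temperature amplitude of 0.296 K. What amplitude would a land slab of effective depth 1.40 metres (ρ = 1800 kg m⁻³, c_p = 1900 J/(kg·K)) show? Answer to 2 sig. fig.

C_ocean = 6.63×10^8 J/(m²·K); C_land = 4.79×10^6 J/(m²·K).
A ∝ 1/C ⇒ A_land = A_ocean × C_ocean/C_land = 0.296 × 138 = 41.0 K.

41 K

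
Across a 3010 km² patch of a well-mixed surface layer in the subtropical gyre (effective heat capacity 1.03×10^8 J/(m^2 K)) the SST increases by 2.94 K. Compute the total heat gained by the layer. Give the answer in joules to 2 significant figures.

9.1×10^17 J

Areal heat capacity C = 1.03×10^8 J/(m^2 K) (given).
Heat per unit area: q = C ΔT = 1.03×10^8 × 2.94 = 3.03×10^8 J/m².
Total heat: Q = q × A = 3.03×10^8 × (3010 × 10⁶ m²) = 9.11×10^17 J.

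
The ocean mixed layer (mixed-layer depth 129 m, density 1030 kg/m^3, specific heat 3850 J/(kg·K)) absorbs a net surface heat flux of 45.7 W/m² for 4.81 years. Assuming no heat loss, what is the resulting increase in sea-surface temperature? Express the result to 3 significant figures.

13.6 K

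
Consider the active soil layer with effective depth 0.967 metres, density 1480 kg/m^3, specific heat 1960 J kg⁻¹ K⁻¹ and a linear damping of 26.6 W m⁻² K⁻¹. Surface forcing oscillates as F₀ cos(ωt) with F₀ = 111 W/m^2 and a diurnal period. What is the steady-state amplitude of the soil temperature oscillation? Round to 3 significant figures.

0.540 K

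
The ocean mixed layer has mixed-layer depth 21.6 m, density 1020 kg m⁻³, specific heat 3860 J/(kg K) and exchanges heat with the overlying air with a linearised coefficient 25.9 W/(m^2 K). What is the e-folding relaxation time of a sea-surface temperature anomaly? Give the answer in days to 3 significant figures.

38.0 days

Areal heat capacity C = ρ c_p D = 1020 × 3860 × 21.6 = 8.50×10^7 J/(m²·K).
Relaxation time τ = C / λ = 8.50×10^7 / 25.9 = 3.28×10^6 s.
In days: 3.28×10^6 s / (86400 s/day) = 38.0 days.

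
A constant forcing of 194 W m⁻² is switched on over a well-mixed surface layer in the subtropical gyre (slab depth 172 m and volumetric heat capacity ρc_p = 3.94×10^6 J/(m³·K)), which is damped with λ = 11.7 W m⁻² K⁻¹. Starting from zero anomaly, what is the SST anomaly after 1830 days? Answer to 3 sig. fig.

15.5 K

Areal heat capacity C = ρc_p × D = 3.94×10^6 × 172 = 6.78×10^8 J/(m^2 K).
τ = C / λ = 6.78×10^8 / 11.7 = 5.79×10^7 s.
Equilibrium anomaly ΔT_eq = F / λ = 194 / 11.7 = 16.6 K.
t = 1830 days = 1.58×10^8 s, so t/τ = 2.73.
ΔT(t) = ΔT_eq (1 − e^(−t/τ)) = 16.6 × (1 − e^−2.73) = 15.5 K.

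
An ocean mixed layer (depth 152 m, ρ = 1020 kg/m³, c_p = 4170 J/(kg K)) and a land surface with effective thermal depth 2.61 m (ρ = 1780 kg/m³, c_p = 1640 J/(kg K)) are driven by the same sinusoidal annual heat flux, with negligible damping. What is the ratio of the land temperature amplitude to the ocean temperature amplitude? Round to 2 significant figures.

85

C_ocean = 1020 × 4170 × 152 = 6.47×10^8 J/(m²·K).
C_land = 1780 × 1640 × 2.61 = 7.62×10^6 J/(m²·K).
Undamped amplitude ∝ 1/C, so A_land/A_ocean = C_ocean/C_land = 84.9.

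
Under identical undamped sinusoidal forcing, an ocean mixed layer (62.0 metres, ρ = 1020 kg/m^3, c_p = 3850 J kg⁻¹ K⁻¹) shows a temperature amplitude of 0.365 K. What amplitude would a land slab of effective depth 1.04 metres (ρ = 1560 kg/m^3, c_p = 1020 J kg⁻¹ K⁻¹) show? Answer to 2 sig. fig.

54 K

C_ocean = 2.43×10^8 J/(m²·K); C_land = 1.65×10^6 J/(m²·K).
A ∝ 1/C ⇒ A_land = A_ocean × C_ocean/C_land = 0.365 × 147 = 53.7 K.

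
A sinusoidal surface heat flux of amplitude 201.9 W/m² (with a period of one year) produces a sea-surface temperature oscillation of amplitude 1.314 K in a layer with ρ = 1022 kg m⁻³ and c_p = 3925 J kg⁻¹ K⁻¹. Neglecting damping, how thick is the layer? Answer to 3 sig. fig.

ω = 2π / 3.15×10^7 s = 1.99×10^-7 s⁻¹.
Required C = F₀ / (A ω) = 201.9 / (1.314 × 1.99×10^-7) = 7.71×10^8 J/(m²·K).
D = C / (ρ c_p) = 7.71×10^8 / (1022 × 3925) = 192 m.

192 m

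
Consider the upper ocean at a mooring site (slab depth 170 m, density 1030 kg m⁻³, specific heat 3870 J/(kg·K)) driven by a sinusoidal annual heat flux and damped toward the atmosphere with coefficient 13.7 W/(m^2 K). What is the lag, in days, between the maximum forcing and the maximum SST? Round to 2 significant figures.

Areal heat capacity C = ρ c_p D = 1030 × 3870 × 170 = 6.78×10^8 J/(m²·K).
ω = 2π / 3.15×10^7 s = 1.99×10^-7 s⁻¹.
Phase lag φ = arctan(Cω/λ) = arctan(135/13.7) = 1.47 rad.
Time lag = φ / ω = 1.47 / 1.99×10^-7 = 7.38×10^6 s = 85.4 days.

85 days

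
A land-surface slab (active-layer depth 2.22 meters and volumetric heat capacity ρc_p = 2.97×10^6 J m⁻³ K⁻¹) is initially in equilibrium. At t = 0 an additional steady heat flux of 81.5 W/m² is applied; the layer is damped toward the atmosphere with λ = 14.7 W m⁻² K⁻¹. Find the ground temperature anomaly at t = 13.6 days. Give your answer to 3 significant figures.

5.14 K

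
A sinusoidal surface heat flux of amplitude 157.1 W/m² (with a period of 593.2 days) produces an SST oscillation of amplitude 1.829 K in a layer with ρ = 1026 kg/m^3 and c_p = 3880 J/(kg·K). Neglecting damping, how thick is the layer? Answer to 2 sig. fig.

180 m

ω = 2π / 5.13×10^7 s = 1.23×10^-7 s⁻¹.
Required C = F₀ / (A ω) = 157.1 / (1.829 × 1.23×10^-7) = 7.01×10^8 J/(m²·K).
D = C / (ρ c_p) = 7.01×10^8 / (1026 × 3880) = 176 m.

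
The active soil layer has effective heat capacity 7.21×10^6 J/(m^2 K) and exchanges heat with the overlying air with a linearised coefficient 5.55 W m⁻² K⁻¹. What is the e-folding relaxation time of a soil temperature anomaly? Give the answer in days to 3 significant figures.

15.0 days

Areal heat capacity C = 7.21×10^6 J/(m^2 K) (given).
Relaxation time τ = C / λ = 7.21×10^6 / 5.55 = 1.30×10^6 s.
In days: 1.30×10^6 s / (86400 s/day) = 15.0 days.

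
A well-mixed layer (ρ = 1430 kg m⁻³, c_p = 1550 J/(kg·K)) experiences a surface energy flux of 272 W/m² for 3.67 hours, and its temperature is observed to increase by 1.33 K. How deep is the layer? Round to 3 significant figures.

1.22 m

Heat input Q = F Δt = 272 × 13200 s = 3.59×10^6 J/m².
Required areal heat capacity C = Q / ΔT = 2.70×10^6 J/(m²·K).
Depth D = C / (ρ c_p) = 2.70×10^6 / (1430 × 1550) = 1.22 m.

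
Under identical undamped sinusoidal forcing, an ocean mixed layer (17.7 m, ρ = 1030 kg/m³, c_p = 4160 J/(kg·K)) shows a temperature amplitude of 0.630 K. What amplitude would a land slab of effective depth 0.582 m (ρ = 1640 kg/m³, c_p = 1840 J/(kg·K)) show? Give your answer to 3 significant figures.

27.2 K

C_ocean = 7.58×10^7 J/(m²·K); C_land = 1.76×10^6 J/(m²·K).
A ∝ 1/C ⇒ A_land = A_ocean × C_ocean/C_land = 0.630 × 43.2 = 27.2 K.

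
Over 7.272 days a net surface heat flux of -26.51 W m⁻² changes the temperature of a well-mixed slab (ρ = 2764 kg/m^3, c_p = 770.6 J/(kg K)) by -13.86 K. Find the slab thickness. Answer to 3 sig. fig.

0.564 m

Heat input Q = F Δt = -26.51 × 6.28×10^5 s = -1.67×10^7 J/m².
Required areal heat capacity C = Q / ΔT = 1.20×10^6 J/(m²·K).
Depth D = C / (ρ c_p) = 1.20×10^6 / (2764 × 770.6) = 0.564 m.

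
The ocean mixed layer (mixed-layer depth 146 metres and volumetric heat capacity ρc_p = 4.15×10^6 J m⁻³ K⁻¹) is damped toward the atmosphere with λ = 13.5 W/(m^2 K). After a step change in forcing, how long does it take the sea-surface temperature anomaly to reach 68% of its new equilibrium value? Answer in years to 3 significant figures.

1.62 years

Areal heat capacity C = ρc_p × D = 4.15×10^6 × 146 = 6.06×10^8 J/(m²·K).
τ = C / λ = 6.06×10^8 / 13.5 = 4.49×10^7 s.
Fraction reached: 1 − e^(−t/τ) = 0.68 ⇒ t = −τ ln(1 − 0.68) = τ × 1.14.
t = 5.11×10^7 s = 1.62 years.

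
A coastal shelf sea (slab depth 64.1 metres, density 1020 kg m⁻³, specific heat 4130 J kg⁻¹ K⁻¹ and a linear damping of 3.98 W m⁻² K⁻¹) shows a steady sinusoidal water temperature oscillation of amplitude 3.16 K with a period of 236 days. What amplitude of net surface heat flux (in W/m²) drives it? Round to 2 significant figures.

260

Areal heat capacity C = ρ c_p D = 1020 × 4130 × 64.1 = 2.70×10^8 J/(m²·K).
ω = 2π / 2.04×10^7 s = 3.08×10^-7 s⁻¹.
√((Cω)² + λ²) = √((83.2)² + 3.98²) = 83.3 W/(m²·K).
F₀ = A × √((Cω)²+λ²) = 3.16 × 83.3 = 263 W/m².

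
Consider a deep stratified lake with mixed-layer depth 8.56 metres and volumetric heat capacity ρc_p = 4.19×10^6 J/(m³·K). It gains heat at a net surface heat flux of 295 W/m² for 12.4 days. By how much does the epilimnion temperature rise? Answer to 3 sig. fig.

Areal heat capacity C = ρc_p × D = 4.19×10^6 × 8.56 = 3.59×10^7 J m⁻² K⁻¹.
Net heat input Q = F Δt = 295 × (12.4 days × 86400 s/day) = 3.16×10^8 J/m².
ΔT = Q / C = 3.16×10^8 / 3.59×10^7 = 8.81 K.

8.81 K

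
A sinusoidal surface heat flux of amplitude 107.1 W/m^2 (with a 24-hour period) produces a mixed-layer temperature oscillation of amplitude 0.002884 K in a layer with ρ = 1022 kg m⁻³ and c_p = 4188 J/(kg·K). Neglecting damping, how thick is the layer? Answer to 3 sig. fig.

ω = 2π / 86400 s = 7.27×10^-5 s⁻¹.
Required C = F₀ / (A ω) = 107.1 / (0.002884 × 7.27×10^-5) = 5.11×10^8 J/(m²·K).
D = C / (ρ c_p) = 5.11×10^8 / (1022 × 4188) = 119 m.

119 m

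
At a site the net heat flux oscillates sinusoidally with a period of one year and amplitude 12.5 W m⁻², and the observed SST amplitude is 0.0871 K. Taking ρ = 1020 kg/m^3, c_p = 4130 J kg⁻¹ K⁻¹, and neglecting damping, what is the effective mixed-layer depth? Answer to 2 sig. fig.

ω = 2π / 3.15×10^7 s = 1.99×10^-7 s⁻¹.
Required C = F₀ / (A ω) = 12.5 / (0.0871 × 1.99×10^-7) = 7.20×10^8 J/(m²·K).
D = C / (ρ c_p) = 7.20×10^8 / (1020 × 4130) = 171 m.

170 m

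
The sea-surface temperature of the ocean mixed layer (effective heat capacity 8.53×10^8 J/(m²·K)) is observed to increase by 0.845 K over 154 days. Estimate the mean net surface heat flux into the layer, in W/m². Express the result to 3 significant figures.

54.2

Areal heat capacity C = 8.53×10^8 J/(m²·K) (given).
Required heat per unit area: Q = C ΔT = 8.53×10^8 × 0.845 = 7.21×10^8 J/m².
Flux F = Q / Δt = 7.21×10^8 / 1.33×10^7 s = 54.2 W/m².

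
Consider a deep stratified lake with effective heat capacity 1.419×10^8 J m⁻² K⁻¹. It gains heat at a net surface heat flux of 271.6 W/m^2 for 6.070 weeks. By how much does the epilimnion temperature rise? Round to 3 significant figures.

7.03 K

Areal heat capacity C = 1.419×10^8 J m⁻² K⁻¹ (given).
Net heat input Q = F Δt = 271.6 × (6.070 weeks × 6.048×10^5 s/week) = 9.97×10^8 J/m².
ΔT = Q / C = 9.97×10^8 / 1.42×10^8 = 7.03 K.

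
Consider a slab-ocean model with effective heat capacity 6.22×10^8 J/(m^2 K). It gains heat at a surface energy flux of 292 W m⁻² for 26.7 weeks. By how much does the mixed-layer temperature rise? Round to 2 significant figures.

Areal heat capacity C = 6.22×10^8 J/(m^2 K) (given).
Net heat input Q = F Δt = 292 × (26.7 weeks × 6.048×10^5 s/week) = 4.72×10^9 J/m².
ΔT = Q / C = 4.72×10^9 / 6.22×10^8 = 7.58 K.

7.6 K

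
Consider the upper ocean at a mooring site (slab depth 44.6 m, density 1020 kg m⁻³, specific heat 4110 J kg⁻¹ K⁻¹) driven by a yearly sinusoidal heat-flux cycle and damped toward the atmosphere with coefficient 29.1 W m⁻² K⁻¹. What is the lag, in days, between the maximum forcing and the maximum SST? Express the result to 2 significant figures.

53 days

Areal heat capacity C = ρ c_p D = 1020 × 4110 × 44.6 = 1.87×10^8 J/(m²·K).
ω = 2π / 3.15×10^7 s = 1.99×10^-7 s⁻¹.
Phase lag φ = arctan(Cω/λ) = arctan(37.3/29.1) = 0.908 rad.
Time lag = φ / ω = 0.908 / 1.99×10^-7 = 4.56×10^6 s = 52.7 days.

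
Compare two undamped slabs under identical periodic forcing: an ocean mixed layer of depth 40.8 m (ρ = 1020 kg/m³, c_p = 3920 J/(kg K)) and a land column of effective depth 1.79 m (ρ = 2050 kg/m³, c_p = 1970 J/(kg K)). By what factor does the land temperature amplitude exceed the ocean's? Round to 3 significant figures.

22.6

C_ocean = 1020 × 3920 × 40.8 = 1.63×10^8 J/(m²·K).
C_land = 2050 × 1970 × 1.79 = 7.23×10^6 J/(m²·K).
Undamped amplitude ∝ 1/C, so A_land/A_ocean = C_ocean/C_land = 22.6.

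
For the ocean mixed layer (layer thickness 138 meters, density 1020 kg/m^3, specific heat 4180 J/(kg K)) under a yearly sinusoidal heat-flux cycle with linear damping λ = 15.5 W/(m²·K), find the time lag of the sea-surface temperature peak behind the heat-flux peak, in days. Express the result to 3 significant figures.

83.6 days

Areal heat capacity C = ρ c_p D = 1020 × 4180 × 138 = 5.88×10^8 J/(m^2 K).
ω = 2π / 3.15×10^7 s = 1.99×10^-7 s⁻¹.
Phase lag φ = arctan(Cω/λ) = arctan(117/15.5) = 1.44 rad.
Time lag = φ / ω = 1.44 / 1.99×10^-7 = 7.22×10^6 s = 83.6 days.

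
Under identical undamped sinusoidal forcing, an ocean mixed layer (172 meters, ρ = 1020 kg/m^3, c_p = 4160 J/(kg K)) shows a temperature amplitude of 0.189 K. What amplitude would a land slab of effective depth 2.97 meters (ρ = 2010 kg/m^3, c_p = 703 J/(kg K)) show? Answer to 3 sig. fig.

C_ocean = 7.30×10^8 J/(m²·K); C_land = 4.20×10^6 J/(m²·K).
A ∝ 1/C ⇒ A_land = A_ocean × C_ocean/C_land = 0.189 × 174 = 32.9 K.

32.9 K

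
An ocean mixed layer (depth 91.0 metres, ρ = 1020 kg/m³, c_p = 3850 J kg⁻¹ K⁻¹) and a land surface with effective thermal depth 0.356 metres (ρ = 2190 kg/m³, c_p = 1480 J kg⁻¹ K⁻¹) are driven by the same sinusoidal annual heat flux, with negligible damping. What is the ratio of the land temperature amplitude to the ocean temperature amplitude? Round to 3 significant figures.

310

C_ocean = 1020 × 3850 × 91.0 = 3.57×10^8 J/(m²·K).
C_land = 2190 × 1480 × 0.356 = 1.15×10^6 J/(m²·K).
Undamped amplitude ∝ 1/C, so A_land/A_ocean = C_ocean/C_land = 310.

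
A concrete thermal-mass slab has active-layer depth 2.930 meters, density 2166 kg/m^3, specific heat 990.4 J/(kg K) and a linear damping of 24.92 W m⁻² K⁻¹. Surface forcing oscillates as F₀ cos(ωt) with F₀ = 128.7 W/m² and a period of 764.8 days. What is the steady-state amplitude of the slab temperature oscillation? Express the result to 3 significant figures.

5.16 K

Areal heat capacity C = ρ c_p D = 2166 × 990.4 × 2.930 = 6.29×10^6 J m⁻² K⁻¹.
Angular frequency ω = 2π / T = 2π / 6.61×10^7 s = 9.51×10^-8 s⁻¹.
√((Cω)² + λ²) = √((0.598)² + 24.92²) = 24.9 W/(m²·K).
Amplitude A = F₀ / √((Cω)²+λ²) = 128.7 / 24.9 = 5.16 K.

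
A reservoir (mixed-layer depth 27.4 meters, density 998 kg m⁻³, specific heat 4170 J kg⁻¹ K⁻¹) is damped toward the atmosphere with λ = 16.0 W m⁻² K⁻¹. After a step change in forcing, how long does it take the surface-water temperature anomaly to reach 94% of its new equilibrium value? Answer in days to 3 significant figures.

232 days

Areal heat capacity C = ρ c_p D = 998 × 4170 × 27.4 = 1.14×10^8 J m⁻² K⁻¹.
τ = C / λ = 1.14×10^8 / 16.0 = 7.13×10^6 s.
Fraction reached: 1 − e^(−t/τ) = 0.94 ⇒ t = −τ ln(1 − 0.94) = τ × 2.81.
t = 2.01×10^7 s = 232 days.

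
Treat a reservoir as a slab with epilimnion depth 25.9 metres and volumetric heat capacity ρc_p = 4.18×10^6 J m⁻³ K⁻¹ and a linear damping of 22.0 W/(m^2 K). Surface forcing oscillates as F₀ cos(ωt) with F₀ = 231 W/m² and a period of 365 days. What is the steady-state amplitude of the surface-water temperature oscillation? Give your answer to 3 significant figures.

Areal heat capacity C = ρc_p × D = 4.18×10^6 × 25.9 = 1.08×10^8 J m⁻² K⁻¹.
Angular frequency ω = 2π / T = 2π / 3.15×10^7 s = 1.99×10^-7 s⁻¹.
√((Cω)² + λ²) = √((21.6)² + 22.0²) = 30.8 W/(m²·K).
Amplitude A = F₀ / √((Cω)²+λ²) = 231 / 30.8 = 7.50 K.

7.50 K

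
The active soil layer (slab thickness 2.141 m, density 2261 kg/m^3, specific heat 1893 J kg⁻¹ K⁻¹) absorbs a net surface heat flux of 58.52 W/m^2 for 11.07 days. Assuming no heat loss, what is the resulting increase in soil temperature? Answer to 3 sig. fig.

Areal heat capacity C = ρ c_p D = 2261 × 1893 × 2.141 = 9.16×10^6 J m⁻² K⁻¹.
Net heat input Q = F Δt = 58.52 × (11.07 days × 86400 s/day) = 5.60×10^7 J/m².
ΔT = Q / C = 5.60×10^7 / 9.16×10^6 = 6.11 K.

6.11 K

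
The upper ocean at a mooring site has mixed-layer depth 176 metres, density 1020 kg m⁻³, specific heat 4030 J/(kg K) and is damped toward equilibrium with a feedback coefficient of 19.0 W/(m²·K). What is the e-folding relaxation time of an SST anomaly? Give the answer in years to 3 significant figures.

Areal heat capacity C = ρ c_p D = 1020 × 4030 × 176 = 7.23×10^8 J/(m²·K).
Relaxation time τ = C / λ = 7.23×10^8 / 19.0 = 3.81×10^7 s.
In years: 3.81×10^7 s / (3.156×10^7 s/year) = 1.21 years.

1.21 years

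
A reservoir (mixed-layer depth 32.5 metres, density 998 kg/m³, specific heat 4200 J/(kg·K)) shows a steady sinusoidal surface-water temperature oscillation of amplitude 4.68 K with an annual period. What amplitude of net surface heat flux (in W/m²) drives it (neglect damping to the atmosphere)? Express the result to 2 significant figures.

130

Areal heat capacity C = ρ c_p D = 998 × 4200 × 32.5 = 1.36×10^8 J/(m²·K).
ω = 2π / 3.15×10^7 s = 1.99×10^-7 s⁻¹.
Cω = 1.36×10^8 × 1.99×10^-7 = 27.1 W/(m²·K).
F₀ = A × Cω = 4.68 × 27.1 = 127 W/m².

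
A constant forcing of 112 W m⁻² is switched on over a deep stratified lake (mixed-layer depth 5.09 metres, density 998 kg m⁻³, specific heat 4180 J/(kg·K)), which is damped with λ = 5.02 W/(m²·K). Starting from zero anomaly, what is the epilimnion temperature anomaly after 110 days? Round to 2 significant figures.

Areal heat capacity C = ρ c_p D = 998 × 4180 × 5.09 = 2.12×10^7 J m⁻² K⁻¹.
τ = C / λ = 2.12×10^7 / 5.02 = 4.23×10^6 s.
Equilibrium anomaly ΔT_eq = F / λ = 112 / 5.02 = 22.3 K.
t = 110 days = 9.50×10^6 s, so t/τ = 2.25.
ΔT(t) = ΔT_eq (1 − e^(−t/τ)) = 22.3 × (1 − e^−2.25) = 20.0 K.

20 K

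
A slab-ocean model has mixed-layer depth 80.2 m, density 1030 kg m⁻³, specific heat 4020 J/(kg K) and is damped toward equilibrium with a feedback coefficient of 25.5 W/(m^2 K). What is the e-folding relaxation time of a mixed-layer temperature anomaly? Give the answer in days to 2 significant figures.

Areal heat capacity C = ρ c_p D = 1030 × 4020 × 80.2 = 3.32×10^8 J m⁻² K⁻¹.
Relaxation time τ = C / λ = 3.32×10^8 / 25.5 = 1.30×10^7 s.
In days: 1.30×10^7 s / (86400 s/day) = 151 days.

150 days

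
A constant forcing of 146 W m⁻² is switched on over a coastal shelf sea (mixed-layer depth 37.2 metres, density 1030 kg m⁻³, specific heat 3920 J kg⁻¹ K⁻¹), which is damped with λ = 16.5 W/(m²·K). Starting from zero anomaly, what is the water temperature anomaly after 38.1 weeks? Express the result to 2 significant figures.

Areal heat capacity C = ρ c_p D = 1030 × 3920 × 37.2 = 1.50×10^8 J m⁻² K⁻¹.
τ = C / λ = 1.50×10^8 / 16.5 = 9.10×10^6 s.
Equilibrium anomaly ΔT_eq = F / λ = 146 / 16.5 = 8.85 K.
t = 38.1 weeks = 2.30×10^7 s, so t/τ = 2.53.
ΔT(t) = ΔT_eq (1 − e^(−t/τ)) = 8.85 × (1 − e^−2.53) = 8.14 K.

8.1 K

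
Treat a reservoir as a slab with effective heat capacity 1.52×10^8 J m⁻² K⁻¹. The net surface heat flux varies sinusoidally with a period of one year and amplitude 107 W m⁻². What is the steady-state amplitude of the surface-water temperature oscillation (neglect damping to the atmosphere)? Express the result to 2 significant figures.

3.5 K

Areal heat capacity C = 1.52×10^8 J m⁻² K⁻¹ (given).
Angular frequency ω = 2π / T = 2π / 3.15×10^7 s = 1.99×10^-7 s⁻¹.
Cω = 1.52×10^8 × 1.99×10^-7 = 30.3 W/(m²·K).
Amplitude A = F₀ / (Cω) = 107 / 30.3 = 3.53 K.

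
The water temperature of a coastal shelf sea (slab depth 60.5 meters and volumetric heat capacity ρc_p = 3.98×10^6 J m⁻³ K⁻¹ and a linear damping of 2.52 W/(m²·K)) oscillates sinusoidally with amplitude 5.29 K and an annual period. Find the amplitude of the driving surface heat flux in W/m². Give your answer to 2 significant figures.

250

Areal heat capacity C = ρc_p × D = 3.98×10^6 × 60.5 = 2.41×10^8 J/(m^2 K).
ω = 2π / 3.15×10^7 s = 1.99×10^-7 s⁻¹.
√((Cω)² + λ²) = √((48.0)² + 2.52²) = 48.0 W/(m²·K).
F₀ = A × √((Cω)²+λ²) = 5.29 × 48.0 = 254 W/m².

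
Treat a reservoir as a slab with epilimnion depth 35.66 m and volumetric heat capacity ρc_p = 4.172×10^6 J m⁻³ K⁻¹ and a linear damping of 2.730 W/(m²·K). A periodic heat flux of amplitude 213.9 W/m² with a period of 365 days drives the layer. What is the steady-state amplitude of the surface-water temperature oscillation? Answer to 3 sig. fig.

7.19 K

Areal heat capacity C = ρc_p × D = 4.172×10^6 × 35.66 = 1.49×10^8 J/(m²·K).
Angular frequency ω = 2π / T = 2π / 3.15×10^7 s = 1.99×10^-7 s⁻¹.
√((Cω)² + λ²) = √((29.6)² + 2.730²) = 29.8 W/(m²·K).
Amplitude A = F₀ / √((Cω)²+λ²) = 213.9 / 29.8 = 7.19 K.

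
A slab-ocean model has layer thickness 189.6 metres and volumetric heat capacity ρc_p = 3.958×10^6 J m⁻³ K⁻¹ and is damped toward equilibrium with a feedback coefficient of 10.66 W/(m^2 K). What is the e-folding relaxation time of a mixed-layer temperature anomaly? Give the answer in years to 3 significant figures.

Areal heat capacity C = ρc_p × D = 3.958×10^6 × 189.6 = 7.50×10^8 J/(m^2 K).
Relaxation time τ = C / λ = 7.50×10^8 / 10.66 = 7.04×10^7 s.
In years: 7.04×10^7 s / (3.156×10^7 s/year) = 2.23 years.

2.23 years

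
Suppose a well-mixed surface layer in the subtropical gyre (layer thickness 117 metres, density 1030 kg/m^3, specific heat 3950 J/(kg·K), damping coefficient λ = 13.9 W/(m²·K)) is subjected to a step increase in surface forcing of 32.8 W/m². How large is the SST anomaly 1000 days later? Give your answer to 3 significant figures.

Areal heat capacity C = ρ c_p D = 1030 × 3950 × 117 = 4.76×10^8 J/(m^2 K).
τ = C / λ = 4.76×10^8 / 13.9 = 3.42×10^7 s.
Equilibrium anomaly ΔT_eq = F / λ = 32.8 / 13.9 = 2.36 K.
t = 1000 days = 8.64×10^7 s, so t/τ = 2.52.
ΔT(t) = ΔT_eq (1 − e^(−t/τ)) = 2.36 × (1 − e^−2.52) = 2.17 K.

2.17 K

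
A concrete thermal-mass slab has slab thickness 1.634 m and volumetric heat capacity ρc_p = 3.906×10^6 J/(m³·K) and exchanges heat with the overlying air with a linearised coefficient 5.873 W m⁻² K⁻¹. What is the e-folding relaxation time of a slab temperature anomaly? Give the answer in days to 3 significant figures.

12.6 days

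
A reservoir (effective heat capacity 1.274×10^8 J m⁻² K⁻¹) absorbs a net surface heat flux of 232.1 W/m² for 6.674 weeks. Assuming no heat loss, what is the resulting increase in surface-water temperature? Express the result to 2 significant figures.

7.4 K

Areal heat capacity C = 1.274×10^8 J m⁻² K⁻¹ (given).
Net heat input Q = F Δt = 232.1 × (6.674 weeks × 6.048×10^5 s/week) = 9.37×10^8 J/m².
ΔT = Q / C = 9.37×10^8 / 1.27×10^8 = 7.35 K.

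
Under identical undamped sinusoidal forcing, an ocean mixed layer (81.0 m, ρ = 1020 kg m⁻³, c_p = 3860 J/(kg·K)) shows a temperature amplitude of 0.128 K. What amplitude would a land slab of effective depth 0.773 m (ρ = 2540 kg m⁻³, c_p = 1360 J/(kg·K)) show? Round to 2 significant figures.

15 K

C_ocean = 3.19×10^8 J/(m²·K); C_land = 2.67×10^6 J/(m²·K).
A ∝ 1/C ⇒ A_land = A_ocean × C_ocean/C_land = 0.128 × 119 = 15.3 K.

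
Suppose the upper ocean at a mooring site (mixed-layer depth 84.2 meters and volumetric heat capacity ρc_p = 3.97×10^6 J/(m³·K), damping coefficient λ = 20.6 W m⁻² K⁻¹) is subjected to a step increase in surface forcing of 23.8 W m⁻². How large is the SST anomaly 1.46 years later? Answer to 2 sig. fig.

1.1 K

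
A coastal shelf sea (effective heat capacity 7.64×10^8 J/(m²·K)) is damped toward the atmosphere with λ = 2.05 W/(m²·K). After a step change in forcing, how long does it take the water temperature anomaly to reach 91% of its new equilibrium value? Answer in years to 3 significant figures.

Areal heat capacity C = 7.64×10^8 J/(m²·K) (given).
τ = C / λ = 7.64×10^8 / 2.05 = 3.73×10^8 s.
Fraction reached: 1 − e^(−t/τ) = 0.91 ⇒ t = −τ ln(1 − 0.91) = τ × 2.41.
t = 8.97×10^8 s = 28.4 years.

28.4 years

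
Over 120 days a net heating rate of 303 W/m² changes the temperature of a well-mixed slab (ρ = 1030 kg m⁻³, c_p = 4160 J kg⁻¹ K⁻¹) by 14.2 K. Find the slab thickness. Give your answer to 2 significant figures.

Heat input Q = F Δt = 303 × 1.04×10^7 s = 3.14×10^9 J/m².
Required areal heat capacity C = Q / ΔT = 2.21×10^8 J/(m²·K).
Depth D = C / (ρ c_p) = 2.21×10^8 / (1030 × 4160) = 51.6 m.

52 m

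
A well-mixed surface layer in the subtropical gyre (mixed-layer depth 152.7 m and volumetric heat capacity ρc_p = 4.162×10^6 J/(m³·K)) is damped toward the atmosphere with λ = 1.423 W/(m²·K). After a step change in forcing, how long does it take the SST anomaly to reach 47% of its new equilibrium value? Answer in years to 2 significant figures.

Areal heat capacity C = ρc_p × D = 4.162×10^6 × 152.7 = 6.36×10^8 J m⁻² K⁻¹.
τ = C / λ = 6.36×10^8 / 1.423 = 4.47×10^8 s.
Fraction reached: 1 − e^(−t/τ) = 0.47 ⇒ t = −τ ln(1 − 0.47) = τ × 0.635.
t = 2.84×10^8 s = 8.99 years.

9.0 years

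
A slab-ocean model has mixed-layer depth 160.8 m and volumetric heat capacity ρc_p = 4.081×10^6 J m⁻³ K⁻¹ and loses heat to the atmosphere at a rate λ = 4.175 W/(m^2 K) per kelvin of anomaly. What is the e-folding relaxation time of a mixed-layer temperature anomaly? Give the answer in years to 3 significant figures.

Areal heat capacity C = ρc_p × D = 4.081×10^6 × 160.8 = 6.56×10^8 J/(m²·K).
Relaxation time τ = C / λ = 6.56×10^8 / 4.175 = 1.57×10^8 s.
In years: 1.57×10^8 s / (3.156×10^7 s/year) = 4.98 years.

4.98 years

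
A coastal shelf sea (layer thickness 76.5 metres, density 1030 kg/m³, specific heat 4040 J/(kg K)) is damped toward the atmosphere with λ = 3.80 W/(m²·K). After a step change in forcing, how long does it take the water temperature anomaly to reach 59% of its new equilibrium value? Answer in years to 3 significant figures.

2.37 years

Areal heat capacity C = ρ c_p D = 1030 × 4040 × 76.5 = 3.18×10^8 J m⁻² K⁻¹.
τ = C / λ = 3.18×10^8 / 3.80 = 8.38×10^7 s.
Fraction reached: 1 − e^(−t/τ) = 0.59 ⇒ t = −τ ln(1 − 0.59) = τ × 0.892.
t = 7.47×10^7 s = 2.37 years.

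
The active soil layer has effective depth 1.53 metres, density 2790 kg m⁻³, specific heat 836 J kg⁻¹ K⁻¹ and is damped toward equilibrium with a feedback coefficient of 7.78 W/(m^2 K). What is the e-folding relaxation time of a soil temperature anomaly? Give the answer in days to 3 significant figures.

5.31 days

Areal heat capacity C = ρ c_p D = 2790 × 836 × 1.53 = 3.57×10^6 J/(m²·K).
Relaxation time τ = C / λ = 3.57×10^6 / 7.78 = 4.59×10^5 s.
In days: 4.59×10^5 s / (86400 s/day) = 5.31 days.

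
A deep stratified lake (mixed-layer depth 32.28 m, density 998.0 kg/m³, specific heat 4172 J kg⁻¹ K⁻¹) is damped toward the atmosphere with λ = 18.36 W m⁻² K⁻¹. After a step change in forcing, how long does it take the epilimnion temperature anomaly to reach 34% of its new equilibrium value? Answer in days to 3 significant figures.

35.2 days

Areal heat capacity C = ρ c_p D = 998.0 × 4172 × 32.28 = 1.34×10^8 J/(m²·K).
τ = C / λ = 1.34×10^8 / 18.36 = 7.32×10^6 s.
Fraction reached: 1 − e^(−t/τ) = 0.34 ⇒ t = −τ ln(1 − 0.34) = τ × 0.416.
t = 3.04×10^6 s = 35.2 days.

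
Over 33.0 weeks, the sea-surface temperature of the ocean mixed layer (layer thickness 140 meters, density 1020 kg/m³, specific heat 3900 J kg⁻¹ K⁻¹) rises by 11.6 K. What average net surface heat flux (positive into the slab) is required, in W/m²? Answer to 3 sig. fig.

324

Areal heat capacity C = ρ c_p D = 1020 × 3900 × 140 = 5.57×10^8 J/(m²·K).
Required heat per unit area: Q = C ΔT = 5.57×10^8 × 11.6 = 6.46×10^9 J/m².
Flux F = Q / Δt = 6.46×10^9 / 2.00×10^7 s = 324 W/m².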